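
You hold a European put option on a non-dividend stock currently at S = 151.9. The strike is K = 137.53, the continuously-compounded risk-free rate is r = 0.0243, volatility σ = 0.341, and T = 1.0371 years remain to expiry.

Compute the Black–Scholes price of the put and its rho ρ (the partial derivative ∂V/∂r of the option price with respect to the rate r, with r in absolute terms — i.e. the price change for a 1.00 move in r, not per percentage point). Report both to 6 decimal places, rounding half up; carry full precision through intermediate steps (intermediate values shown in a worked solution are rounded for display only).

price = 12.056794
ρ = -59.328461

σ√T = 0.341·√1.0371 = 0.347268
d₁ = (ln(S/K) + (r+σ²/2)T) / (σ√T) = (ln(151.9/137.53) + (0.0243+0.341²/2)·1.0371) / 0.347268 = (0.099380 + 0.085499) / 0.347268 = 0.532383
d₂ = d₁ − σ√T = 0.532383 − 0.347268 = 0.185115
e^{−rT} = e^{−0.0243·1.0371} = 0.975113
N(−d₁) = 0.297231,  N(−d₂) = 0.426570
Put price V = K·e^{−rT}·N(−d₂) − S·N(−d₁) = 57.206114 − 45.149321 = 12.056794
ρ = −K·T·e^{−rT}·N(−d₂) = -59.328461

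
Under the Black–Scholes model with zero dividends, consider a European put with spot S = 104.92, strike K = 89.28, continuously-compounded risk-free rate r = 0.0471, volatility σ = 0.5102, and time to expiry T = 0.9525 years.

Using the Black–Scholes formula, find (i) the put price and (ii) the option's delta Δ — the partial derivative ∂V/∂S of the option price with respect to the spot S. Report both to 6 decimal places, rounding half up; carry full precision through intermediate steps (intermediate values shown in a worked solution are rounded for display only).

price = 10.471174
Δ = -0.253587

σ√T = 0.5102·√0.9525 = 0.497935
d₁ = (ln(S/K) + (r+σ²/2)T) / (σ√T) = (ln(104.92/89.28) + (0.0471+0.5102²/2)·0.9525) / 0.497935 = (0.161421 + 0.168833) / 0.497935 = 0.663245
d₂ = d₁ − σ√T = 0.663245 − 0.497935 = 0.165310
e^{−rT} = e^{−0.0471·0.9525} = 0.956129
N(−d₁) = 0.253587,  N(−d₂) = 0.434350
Put price V = K·e^{−rT}·N(−d₂) − S·N(−d₁) = 37.077498 − 26.606324 = 10.471174
Δ = −N(−d₁) = -0.253587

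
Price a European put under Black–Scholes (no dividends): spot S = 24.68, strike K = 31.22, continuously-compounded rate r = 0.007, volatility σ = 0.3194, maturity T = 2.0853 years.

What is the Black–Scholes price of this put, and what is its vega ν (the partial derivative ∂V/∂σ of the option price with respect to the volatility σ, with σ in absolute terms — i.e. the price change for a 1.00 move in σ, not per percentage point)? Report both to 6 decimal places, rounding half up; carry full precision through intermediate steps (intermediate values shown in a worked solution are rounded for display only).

price = 8.654375
ν = 13.789558

σ√T = 0.3194·√2.0853 = 0.461232
d₁ = (ln(S/K) + (r+σ²/2)T) / (σ√T) = (ln(24.68/31.22) + (0.007+0.3194²/2)·2.0853) / 0.461232 = (-0.235066 + 0.120964) / 0.461232 = -0.247384
d₂ = d₁ − σ√T = -0.247384 − 0.461232 = -0.708616
e^{−rT} = e^{−0.007·2.0853} = 0.985509
N(−d₁) = 0.597694,  N(−d₂) = 0.760718
Put price V = K·e^{−rT}·N(−d₂) − S·N(−d₁) = 23.405472 − 14.751098 = 8.654375
φ(d₁) = (1/√(2π))·e^{−d₁²/2} = 0.386920
ν = S·φ(d₁)·√T = 13.789558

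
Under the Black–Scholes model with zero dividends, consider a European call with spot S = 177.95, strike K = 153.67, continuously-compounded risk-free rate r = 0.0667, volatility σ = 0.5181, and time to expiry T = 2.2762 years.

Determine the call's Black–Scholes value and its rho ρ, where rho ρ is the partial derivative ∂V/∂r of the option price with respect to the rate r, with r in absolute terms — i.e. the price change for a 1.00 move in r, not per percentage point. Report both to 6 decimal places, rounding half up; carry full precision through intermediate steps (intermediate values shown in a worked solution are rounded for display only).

σ√T = 0.5181·√2.2762 = 0.781662
d₁ = (ln(S/K) + (r+σ²/2)T) / (σ√T) = (ln(177.95/153.67) + (0.0667+0.5181²/2)·2.2762) / 0.781662 = (0.146695 + 0.457320) / 0.781662 = 0.772732
d₂ = d₁ − σ√T = 0.772732 − 0.781662 = -0.008929
e^{−rT} = e^{−0.0667·2.2762} = 0.859141
N(d₁) = 0.780160,  N(d₂) = 0.496438
Call price V = S·N(d₁) − K·e^{−rT}·N(d₂) = 138.829396 − 65.541773 = 73.287623
ρ = K·T·e^{−rT}·N(d₂) = 149.186185

price = 73.287623
ρ = 149.186185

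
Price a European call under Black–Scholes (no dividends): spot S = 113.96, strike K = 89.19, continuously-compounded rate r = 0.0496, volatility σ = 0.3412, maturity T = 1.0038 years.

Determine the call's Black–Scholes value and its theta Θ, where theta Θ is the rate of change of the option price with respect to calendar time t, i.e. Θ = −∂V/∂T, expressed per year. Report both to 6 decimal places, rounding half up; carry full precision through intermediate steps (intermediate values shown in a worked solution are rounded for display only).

σ√T = 0.3412·√1.0038 = 0.341848
d₁ = (ln(S/K) + (r+σ²/2)T) / (σ√T) = (ln(113.96/89.19) + (0.0496+0.3412²/2)·1.0038) / 0.341848 = (0.245079 + 0.108218) / 0.341848 = 1.033492
d₂ = d₁ − σ√T = 1.033492 − 0.341848 = 0.691645
e^{−rT} = e^{−0.0496·1.0038} = 0.951431
N(d₁) = 0.849313,  N(d₂) = 0.755420
Call price V = S·N(d₁) − K·e^{−rT}·N(d₂) = 96.787738 − 64.103487 = 32.684250
φ(d₁) = (1/√(2π))·e^{−d₁²/2} = 0.233870
Θ = −S·φ(d₁)·σ/(2√T) − r·K·e^{−rT}·N(d₂) = −4.538178 − 3.179533 = -7.717711

price = 32.684250
Θ = -7.717711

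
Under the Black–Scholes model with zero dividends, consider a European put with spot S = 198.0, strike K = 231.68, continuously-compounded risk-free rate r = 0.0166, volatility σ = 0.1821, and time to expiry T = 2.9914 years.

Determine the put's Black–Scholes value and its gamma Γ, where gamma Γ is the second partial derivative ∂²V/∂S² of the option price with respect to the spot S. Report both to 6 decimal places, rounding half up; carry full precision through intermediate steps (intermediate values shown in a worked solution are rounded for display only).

σ√T = 0.1821·√2.9914 = 0.314954
d₁ = (ln(S/K) + (r+σ²/2)T) / (σ√T) = (ln(198.0/231.68) + (0.0166+0.1821²/2)·2.9914) / 0.314954 = (-0.157090 + 0.099255) / 0.314954 = -0.183629
d₂ = d₁ − σ√T = -0.183629 − 0.314954 = -0.498583
e^{−rT} = e^{−0.0166·2.9914} = 0.951556
N(−d₁) = 0.572848,  N(−d₂) = 0.690964
Put price V = K·e^{−rT}·N(−d₂) − S·N(−d₁) = 152.327327 − 113.423882 = 38.903444
φ(d₁) = (1/√(2π))·e^{−d₁²/2} = 0.392273
Γ = φ(d₁) / (S·σ·√T) = 0.006290

price = 38.903444
Γ = 0.006290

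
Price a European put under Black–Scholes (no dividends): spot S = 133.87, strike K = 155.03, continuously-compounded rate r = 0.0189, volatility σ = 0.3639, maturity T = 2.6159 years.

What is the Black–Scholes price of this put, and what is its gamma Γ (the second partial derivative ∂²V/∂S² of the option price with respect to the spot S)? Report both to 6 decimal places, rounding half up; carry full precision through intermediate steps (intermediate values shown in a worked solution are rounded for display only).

price = 39.840342
Γ = 0.005021

σ√T = 0.3639·√2.6159 = 0.588563
d₁ = (ln(S/K) + (r+σ²/2)T) / (σ√T) = (ln(133.87/155.03) + (0.0189+0.3639²/2)·2.6159) / 0.588563 = (-0.146749 + 0.222643) / 0.588563 = 0.128948
d₂ = d₁ − σ√T = 0.128948 − 0.588563 = -0.459615
e^{−rT} = e^{−0.0189·2.6159} = 0.951762
N(−d₁) = 0.448699,  N(−d₂) = 0.677104
Put price V = K·e^{−rT}·N(−d₂) − S·N(−d₁) = 99.907729 − 60.067387 = 39.840342
φ(d₁) = (1/√(2π))·e^{−d₁²/2} = 0.395639
Γ = φ(d₁) / (S·σ·√T) = 0.005021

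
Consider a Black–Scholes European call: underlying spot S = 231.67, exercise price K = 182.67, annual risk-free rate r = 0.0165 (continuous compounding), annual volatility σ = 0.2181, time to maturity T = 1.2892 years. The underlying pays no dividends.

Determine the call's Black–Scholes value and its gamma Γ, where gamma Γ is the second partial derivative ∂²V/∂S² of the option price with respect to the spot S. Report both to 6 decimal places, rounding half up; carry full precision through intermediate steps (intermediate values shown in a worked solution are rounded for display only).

σ√T = 0.2181·√1.2892 = 0.247637
d₁ = (ln(S/K) + (r+σ²/2)T) / (σ√T) = (ln(231.67/182.67) + (0.0165+0.2181²/2)·1.2892) / 0.247637 = (0.237633 + 0.051934) / 0.247637 = 1.169318
d₂ = d₁ − σ√T = 1.169318 − 0.247637 = 0.921681
e^{−rT} = e^{−0.0165·1.2892} = 0.978953
N(d₁) = 0.878862,  N(d₂) = 0.821652
Call price V = S·N(d₁) − K·e^{−rT}·N(d₂) = 203.606012 − 146.932260 = 56.673752
φ(d₁) = (1/√(2π))·e^{−d₁²/2} = 0.201374
Γ = φ(d₁) / (S·σ·√T) = 0.003510

price = 56.673752
Γ = 0.003510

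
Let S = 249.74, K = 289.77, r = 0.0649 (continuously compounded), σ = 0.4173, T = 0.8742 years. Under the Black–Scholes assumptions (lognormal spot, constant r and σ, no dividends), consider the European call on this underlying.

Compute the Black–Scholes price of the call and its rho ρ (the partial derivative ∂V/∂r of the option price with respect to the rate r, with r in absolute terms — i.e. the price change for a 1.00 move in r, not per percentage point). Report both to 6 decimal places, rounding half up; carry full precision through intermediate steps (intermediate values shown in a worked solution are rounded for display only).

σ√T = 0.4173·√0.8742 = 0.390170
d₁ = (ln(S/K) + (r+σ²/2)T) / (σ√T) = (ln(249.74/289.77) + (0.0649+0.4173²/2)·0.8742) / 0.390170 = (-0.148667 + 0.132852) / 0.390170 = -0.040534
d₂ = d₁ − σ√T = -0.040534 − 0.390170 = -0.430704
e^{−rT} = e^{−0.0649·0.8742} = 0.944844
N(d₁) = 0.483834,  N(d₂) = 0.333342
Call price V = S·N(d₁) − K·e^{−rT}·N(d₂) = 120.832599 − 91.264767 = 29.567832
ρ = K·T·e^{−rT}·N(d₂) = 79.783659

price = 29.567832
ρ = 79.783659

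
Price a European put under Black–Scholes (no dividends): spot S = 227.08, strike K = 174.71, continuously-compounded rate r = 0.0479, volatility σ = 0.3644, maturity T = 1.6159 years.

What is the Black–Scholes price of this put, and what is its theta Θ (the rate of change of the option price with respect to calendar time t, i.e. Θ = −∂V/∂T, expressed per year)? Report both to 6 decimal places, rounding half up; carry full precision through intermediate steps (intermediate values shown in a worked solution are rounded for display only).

price = 11.804070
Θ = -5.767851

σ√T = 0.3644·√1.6159 = 0.463218
d₁ = (ln(S/K) + (r+σ²/2)T) / (σ√T) = (ln(227.08/174.71) + (0.0479+0.3644²/2)·1.6159) / 0.463218 = (0.262175 + 0.184687) / 0.463218 = 0.964690
d₂ = d₁ − σ√T = 0.964690 − 0.463218 = 0.501472
e^{−rT} = e^{−0.0479·1.6159} = 0.925518
N(−d₁) = 0.167350,  N(−d₂) = 0.308019
Put price V = K·e^{−rT}·N(−d₂) − S·N(−d₁) = 49.805905 − 38.001835 = 11.804070
φ(d₁) = (1/√(2π))·e^{−d₁²/2} = 0.250511
Θ = −S·φ(d₁)·σ/(2√T) + r·K·e^{−rT}·N(−d₂) = −8.153554 + 2.385703 = -5.767851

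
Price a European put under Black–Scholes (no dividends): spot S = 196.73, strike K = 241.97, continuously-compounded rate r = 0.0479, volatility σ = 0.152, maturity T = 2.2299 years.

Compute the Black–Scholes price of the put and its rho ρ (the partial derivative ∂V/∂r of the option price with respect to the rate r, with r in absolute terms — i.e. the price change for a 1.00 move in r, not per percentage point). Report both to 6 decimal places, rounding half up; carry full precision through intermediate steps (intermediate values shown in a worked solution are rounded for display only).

price = 30.859683
ρ = -344.519920

σ√T = 0.152·√2.2299 = 0.226979
d₁ = (ln(S/K) + (r+σ²/2)T) / (σ√T) = (ln(196.73/241.97) + (0.0479+0.152²/2)·2.2299) / 0.226979 = (-0.206982 + 0.132572) / 0.226979 = -0.327825
d₂ = d₁ − σ√T = -0.327825 − 0.226979 = -0.554804
e^{−rT} = e^{−0.0479·2.2299} = 0.898694
N(−d₁) = 0.628478,  N(−d₂) = 0.710486
Put price V = K·e^{−rT}·N(−d₂) − S·N(−d₁) = 154.500166 − 123.640483 = 30.859683
ρ = −K·T·e^{−rT}·N(−d₂) = -344.519920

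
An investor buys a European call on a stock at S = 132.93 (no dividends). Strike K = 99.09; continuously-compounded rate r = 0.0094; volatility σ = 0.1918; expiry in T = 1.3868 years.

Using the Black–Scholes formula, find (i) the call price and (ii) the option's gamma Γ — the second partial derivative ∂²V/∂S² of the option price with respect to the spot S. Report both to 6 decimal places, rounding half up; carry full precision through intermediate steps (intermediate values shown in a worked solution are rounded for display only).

price = 36.152919
Γ = 0.004501

σ√T = 0.1918·√1.3868 = 0.225868
d₁ = (ln(S/K) + (r+σ²/2)T) / (σ√T) = (ln(132.93/99.09) + (0.0094+0.1918²/2)·1.3868) / 0.225868 = (0.293794 + 0.038544) / 0.225868 = 1.471380
d₂ = d₁ − σ√T = 1.471380 − 0.225868 = 1.245512
e^{−rT} = e^{−0.0094·1.3868} = 0.987049
N(d₁) = 0.929406,  N(d₂) = 0.893528
Call price V = S·N(d₁) − K·e^{−rT}·N(d₂) = 123.545919 − 87.393000 = 36.152919
φ(d₁) = (1/√(2π))·e^{−d₁²/2} = 0.135143
Γ = φ(d₁) / (S·σ·√T) = 0.004501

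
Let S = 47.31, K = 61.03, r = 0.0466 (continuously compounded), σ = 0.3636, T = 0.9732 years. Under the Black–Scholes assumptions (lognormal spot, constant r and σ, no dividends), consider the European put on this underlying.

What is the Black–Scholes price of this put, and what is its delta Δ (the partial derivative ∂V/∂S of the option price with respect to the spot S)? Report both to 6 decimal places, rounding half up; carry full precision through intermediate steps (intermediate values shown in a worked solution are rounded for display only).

price = 14.250482
Δ = -0.656944

σ√T = 0.3636·√0.9732 = 0.358695
d₁ = (ln(S/K) + (r+σ²/2)T) / (σ√T) = (ln(47.31/61.03) + (0.0466+0.3636²/2)·0.9732) / 0.358695 = (-0.254644 + 0.109682) / 0.358695 = -0.404137
d₂ = d₁ − σ√T = -0.404137 − 0.358695 = -0.762832
e^{−rT} = e^{−0.0466·0.9732} = 0.955662
N(−d₁) = 0.656944,  N(−d₂) = 0.777218
Put price V = K·e^{−rT}·N(−d₂) − S·N(−d₁) = 45.330504 − 31.080022 = 14.250482
Δ = −N(−d₁) = -0.656944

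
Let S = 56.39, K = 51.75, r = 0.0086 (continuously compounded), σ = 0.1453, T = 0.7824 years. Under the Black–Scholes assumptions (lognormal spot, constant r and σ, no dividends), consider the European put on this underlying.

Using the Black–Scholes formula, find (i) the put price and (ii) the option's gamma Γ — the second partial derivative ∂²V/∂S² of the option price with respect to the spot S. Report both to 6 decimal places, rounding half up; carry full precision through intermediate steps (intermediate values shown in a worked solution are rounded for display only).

σ√T = 0.1453·√0.7824 = 0.128523
d₁ = (ln(S/K) + (r+σ²/2)T) / (σ√T) = (ln(56.39/51.75) + (0.0086+0.1453²/2)·0.7824) / 0.128523 = (0.085867 + 0.014988) / 0.128523 = 0.784726
d₂ = d₁ − σ√T = 0.784726 − 0.128523 = 0.656203
e^{−rT} = e^{−0.0086·0.7824} = 0.993294
N(−d₁) = 0.216307,  N(−d₂) = 0.255847
Put price V = K·e^{−rT}·N(−d₂) − S·N(−d₁) = 13.151284 − 12.197565 = 0.953719
φ(d₁) = (1/√(2π))·e^{−d₁²/2} = 0.293219
Γ = φ(d₁) / (S·σ·√T) = 0.040459

price = 0.953719
Γ = 0.040459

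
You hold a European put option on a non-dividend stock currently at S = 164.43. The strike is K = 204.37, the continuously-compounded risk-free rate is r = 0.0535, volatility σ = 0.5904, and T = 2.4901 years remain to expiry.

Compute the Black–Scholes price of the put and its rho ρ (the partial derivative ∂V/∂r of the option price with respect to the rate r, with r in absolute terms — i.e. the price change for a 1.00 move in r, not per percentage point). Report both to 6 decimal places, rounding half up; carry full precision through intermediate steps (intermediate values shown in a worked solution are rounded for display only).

price = 69.024072
ρ = -316.687454

σ√T = 0.5904·√2.4901 = 0.931654
d₁ = (ln(S/K) + (r+σ²/2)T) / (σ√T) = (ln(164.43/204.37) + (0.0535+0.5904²/2)·2.4901) / 0.931654 = (-0.217447 + 0.567210) / 0.931654 = 0.375421
d₂ = d₁ − σ√T = 0.375421 − 0.931654 = -0.556233
e^{−rT} = e^{−0.0535·2.4901} = 0.875272
N(−d₁) = 0.353674,  N(−d₂) = 0.710974
Put price V = K·e^{−rT}·N(−d₂) − S·N(−d₁) = 127.178609 − 58.154537 = 69.024072
ρ = −K·T·e^{−rT}·N(−d₂) = -316.687454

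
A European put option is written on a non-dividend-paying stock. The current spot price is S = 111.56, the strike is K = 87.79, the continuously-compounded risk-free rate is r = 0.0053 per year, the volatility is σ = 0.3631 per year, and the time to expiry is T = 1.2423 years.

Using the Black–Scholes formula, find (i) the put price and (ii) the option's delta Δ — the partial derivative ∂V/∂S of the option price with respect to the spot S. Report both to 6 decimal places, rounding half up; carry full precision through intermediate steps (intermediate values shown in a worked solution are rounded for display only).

σ√T = 0.3631·√1.2423 = 0.404706
d₁ = (ln(S/K) + (r+σ²/2)T) / (σ√T) = (ln(111.56/87.79) + (0.0053+0.3631²/2)·1.2423) / 0.404706 = (0.239615 + 0.088478) / 0.404706 = 0.810694
d₂ = d₁ − σ√T = 0.810694 − 0.404706 = 0.405988
e^{−rT} = e^{−0.0053·1.2423} = 0.993437
N(−d₁) = 0.208771,  N(−d₂) = 0.342376
Put price V = K·e^{−rT}·N(−d₂) − S·N(−d₁) = 29.859910 − 23.290464 = 6.569447
Δ = −N(−d₁) = -0.208771

price = 6.569447
Δ = -0.208771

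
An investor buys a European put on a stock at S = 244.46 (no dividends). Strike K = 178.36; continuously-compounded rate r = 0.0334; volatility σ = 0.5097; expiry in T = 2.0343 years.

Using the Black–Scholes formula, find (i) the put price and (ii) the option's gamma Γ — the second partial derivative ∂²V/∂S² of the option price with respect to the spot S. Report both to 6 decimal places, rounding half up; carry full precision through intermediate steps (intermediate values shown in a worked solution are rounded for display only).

σ√T = 0.5097·√2.0343 = 0.726979
d₁ = (ln(S/K) + (r+σ²/2)T) / (σ√T) = (ln(244.46/178.36) + (0.0334+0.5097²/2)·2.0343) / 0.726979 = (0.315248 + 0.332195) / 0.726979 = 0.890593
d₂ = d₁ − σ√T = 0.890593 − 0.726979 = 0.163614
e^{−rT} = e^{−0.0334·2.0343} = 0.934311
N(−d₁) = 0.186574,  N(−d₂) = 0.435018
Put price V = K·e^{−rT}·N(−d₂) − S·N(−d₁) = 72.492975 − 45.609818 = 26.883157
φ(d₁) = (1/√(2π))·e^{−d₁²/2} = 0.268336
Γ = φ(d₁) / (S·σ·√T) = 0.001510

price = 26.883157
Γ = 0.001510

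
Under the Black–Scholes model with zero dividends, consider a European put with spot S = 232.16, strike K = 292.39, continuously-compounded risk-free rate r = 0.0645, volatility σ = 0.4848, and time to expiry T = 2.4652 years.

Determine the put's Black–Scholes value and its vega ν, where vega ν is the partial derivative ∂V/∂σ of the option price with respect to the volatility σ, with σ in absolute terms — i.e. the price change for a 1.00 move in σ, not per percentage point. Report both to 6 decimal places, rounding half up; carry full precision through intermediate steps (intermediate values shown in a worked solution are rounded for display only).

σ√T = 0.4848·√2.4652 = 0.761182
d₁ = (ln(S/K) + (r+σ²/2)T) / (σ√T) = (ln(232.16/292.39) + (0.0645+0.4848²/2)·2.4652) / 0.761182 = (-0.230662 + 0.448705) / 0.761182 = 0.286453
d₂ = d₁ − σ√T = 0.286453 − 0.761182 = -0.474729
e^{−rT} = e^{−0.0645·2.4652} = 0.852992
N(−d₁) = 0.387266,  N(−d₂) = 0.682510
Put price V = K·e^{−rT}·N(−d₂) − S·N(−d₁) = 170.222280 − 89.907584 = 80.314696
φ(d₁) = (1/√(2π))·e^{−d₁²/2} = 0.382906
ν = S·φ(d₁)·√T = 139.574300

price = 80.314696
ν = 139.574300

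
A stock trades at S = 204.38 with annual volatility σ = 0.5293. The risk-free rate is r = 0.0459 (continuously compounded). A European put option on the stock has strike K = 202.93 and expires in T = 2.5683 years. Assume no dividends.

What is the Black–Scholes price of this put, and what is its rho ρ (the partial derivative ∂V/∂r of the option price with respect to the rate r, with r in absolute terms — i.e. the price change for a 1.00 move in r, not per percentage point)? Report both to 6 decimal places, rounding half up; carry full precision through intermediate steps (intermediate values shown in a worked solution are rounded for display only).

price = 51.834963
ρ = -282.114048

σ√T = 0.5293·√2.5683 = 0.848252
d₁ = (ln(S/K) + (r+σ²/2)T) / (σ√T) = (ln(204.38/202.93) + (0.0459+0.5293²/2)·2.5683) / 0.848252 = (0.007120 + 0.477650) / 0.848252 = 0.571494
d₂ = d₁ − σ√T = 0.571494 − 0.848252 = -0.276758
e^{−rT} = e^{−0.0459·2.5683} = 0.888798
N(−d₁) = 0.283833,  N(−d₂) = 0.609017
Put price V = K·e^{−rT}·N(−d₂) − S·N(−d₁) = 109.844663 − 58.009700 = 51.834963
ρ = −K·T·e^{−rT}·N(−d₂) = -282.114048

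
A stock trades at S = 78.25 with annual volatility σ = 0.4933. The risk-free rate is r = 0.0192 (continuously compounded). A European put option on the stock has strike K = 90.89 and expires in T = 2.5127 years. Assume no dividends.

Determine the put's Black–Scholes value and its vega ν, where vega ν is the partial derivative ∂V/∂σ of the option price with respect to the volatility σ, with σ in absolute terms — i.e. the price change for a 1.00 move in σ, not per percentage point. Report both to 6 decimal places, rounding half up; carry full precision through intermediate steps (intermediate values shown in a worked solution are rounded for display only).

price = 29.453710
ν = 47.824705

σ√T = 0.4933·√2.5127 = 0.781954
d₁ = (ln(S/K) + (r+σ²/2)T) / (σ√T) = (ln(78.25/90.89) + (0.0192+0.4933²/2)·2.5127) / 0.781954 = (-0.149741 + 0.353970) / 0.781954 = 0.261178
d₂ = d₁ − σ√T = 0.261178 − 0.781954 = -0.520777
e^{−rT} = e^{−0.0192·2.5127} = 0.952901
N(−d₁) = 0.396978,  N(−d₂) = 0.698739
Put price V = K·e^{−rT}·N(−d₂) − S·N(−d₁) = 60.517218 − 31.063509 = 29.453710
φ(d₁) = (1/√(2π))·e^{−d₁²/2} = 0.385565
ν = S·φ(d₁)·√T = 47.824705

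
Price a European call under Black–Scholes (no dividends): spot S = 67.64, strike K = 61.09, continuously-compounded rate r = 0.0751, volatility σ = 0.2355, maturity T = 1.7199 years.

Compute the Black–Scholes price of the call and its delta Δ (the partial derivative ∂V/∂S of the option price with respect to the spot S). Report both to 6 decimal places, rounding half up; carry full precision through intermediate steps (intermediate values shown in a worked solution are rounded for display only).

price = 16.385198
Δ = 0.816583

σ√T = 0.2355·√1.7199 = 0.308846
d₁ = (ln(S/K) + (r+σ²/2)T) / (σ√T) = (ln(67.64/61.09) + (0.0751+0.2355²/2)·1.7199) / 0.308846 = (0.101851 + 0.176858) / 0.308846 = 0.902419
d₂ = d₁ − σ√T = 0.902419 − 0.308846 = 0.593573
e^{−rT} = e^{−0.0751·1.7199} = 0.878829
N(d₁) = 0.816583,  N(d₂) = 0.723601
Call price V = S·N(d₁) − K·e^{−rT}·N(d₂) = 55.233665 − 38.848466 = 16.385198
Δ = N(d₁) = 0.816583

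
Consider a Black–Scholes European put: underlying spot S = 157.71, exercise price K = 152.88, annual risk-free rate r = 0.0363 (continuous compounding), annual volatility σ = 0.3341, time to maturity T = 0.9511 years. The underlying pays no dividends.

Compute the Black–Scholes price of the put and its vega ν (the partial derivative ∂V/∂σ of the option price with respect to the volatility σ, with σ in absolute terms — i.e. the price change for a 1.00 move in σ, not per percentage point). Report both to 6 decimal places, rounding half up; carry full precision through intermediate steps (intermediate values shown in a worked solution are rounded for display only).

price = 15.148452
ν = 57.419291

σ√T = 0.3341·√0.9511 = 0.325829
d₁ = (ln(S/K) + (r+σ²/2)T) / (σ√T) = (ln(157.71/152.88) + (0.0363+0.3341²/2)·0.9511) / 0.325829 = (0.031105 + 0.087607) / 0.325829 = 0.364338
d₂ = d₁ − σ√T = 0.364338 − 0.325829 = 0.038509
e^{−rT} = e^{−0.0363·0.9511} = 0.966064
N(−d₁) = 0.357803,  N(−d₂) = 0.484641
Put price V = K·e^{−rT}·N(−d₂) − S·N(−d₁) = 71.577548 − 56.429096 = 15.148452
φ(d₁) = (1/√(2π))·e^{−d₁²/2} = 0.373324
ν = S·φ(d₁)·√T = 57.419291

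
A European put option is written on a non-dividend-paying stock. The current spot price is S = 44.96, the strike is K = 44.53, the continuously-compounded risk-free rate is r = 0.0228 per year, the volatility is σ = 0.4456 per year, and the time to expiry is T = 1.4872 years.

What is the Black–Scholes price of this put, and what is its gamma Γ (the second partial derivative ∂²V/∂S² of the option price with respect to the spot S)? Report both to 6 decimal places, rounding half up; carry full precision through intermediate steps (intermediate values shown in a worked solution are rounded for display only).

σ√T = 0.4456·√1.4872 = 0.543413
d₁ = (ln(S/K) + (r+σ²/2)T) / (σ√T) = (ln(44.96/44.53) + (0.0228+0.4456²/2)·1.4872) / 0.543413 = (0.009610 + 0.181557) / 0.543413 = 0.351790
d₂ = d₁ − σ√T = 0.351790 − 0.543413 = -0.191623
e^{−rT} = e^{−0.0228·1.4872} = 0.966660
N(−d₁) = 0.362498,  N(−d₂) = 0.575981
Put price V = K·e^{−rT}·N(−d₂) − S·N(−d₁) = 24.793336 − 16.297911 = 8.495425
φ(d₁) = (1/√(2π))·e^{−d₁²/2} = 0.375005
Γ = φ(d₁) / (S·σ·√T) = 0.015349

price = 8.495425
Γ = 0.015349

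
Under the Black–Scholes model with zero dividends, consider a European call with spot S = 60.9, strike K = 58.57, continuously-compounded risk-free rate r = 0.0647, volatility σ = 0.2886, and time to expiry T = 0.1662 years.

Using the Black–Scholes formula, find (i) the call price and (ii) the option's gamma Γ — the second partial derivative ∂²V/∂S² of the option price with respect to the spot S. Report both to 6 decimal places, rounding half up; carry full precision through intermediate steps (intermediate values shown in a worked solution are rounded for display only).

price = 4.511073
Γ = 0.049577

σ√T = 0.2886·√0.1662 = 0.117655
d₁ = (ln(S/K) + (r+σ²/2)T) / (σ√T) = (ln(60.9/58.57) + (0.0647+0.2886²/2)·0.1662) / 0.117655 = (0.039011 + 0.017675) / 0.117655 = 0.481789
d₂ = d₁ − σ√T = 0.481789 − 0.117655 = 0.364134
e^{−rT} = e^{−0.0647·0.1662} = 0.989304
N(d₁) = 0.685022,  N(d₂) = 0.642121
Call price V = S·N(d₁) − K·e^{−rT}·N(d₂) = 41.717848 − 37.206774 = 4.511073
φ(d₁) = (1/√(2π))·e^{−d₁²/2} = 0.355227
Γ = φ(d₁) / (S·σ·√T) = 0.049577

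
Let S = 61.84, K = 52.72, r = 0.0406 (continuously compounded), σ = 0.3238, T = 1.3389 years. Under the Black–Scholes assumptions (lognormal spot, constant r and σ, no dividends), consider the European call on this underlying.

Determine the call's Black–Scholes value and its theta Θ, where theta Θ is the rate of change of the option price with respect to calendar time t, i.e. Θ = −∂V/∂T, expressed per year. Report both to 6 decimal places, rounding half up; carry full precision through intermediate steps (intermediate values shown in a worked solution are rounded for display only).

σ√T = 0.3238·√1.3389 = 0.374672
d₁ = (ln(S/K) + (r+σ²/2)T) / (σ√T) = (ln(61.84/52.72) + (0.0406+0.3238²/2)·1.3389) / 0.374672 = (0.159556 + 0.124549) / 0.374672 = 0.758275
d₂ = d₁ − σ√T = 0.758275 − 0.374672 = 0.383604
e^{−rT} = e^{−0.0406·1.3389} = 0.947092
N(d₁) = 0.775857,  N(d₂) = 0.649364
Call price V = S·N(d₁) − K·e^{−rT}·N(d₂) = 47.978991 − 32.423175 = 15.555815
φ(d₁) = (1/√(2π))·e^{−d₁²/2} = 0.299264
Θ = −S·φ(d₁)·σ/(2√T) − r·K·e^{−rT}·N(d₂) = −2.589385 − 1.316381 = -3.905766

price = 15.555815
Θ = -3.905766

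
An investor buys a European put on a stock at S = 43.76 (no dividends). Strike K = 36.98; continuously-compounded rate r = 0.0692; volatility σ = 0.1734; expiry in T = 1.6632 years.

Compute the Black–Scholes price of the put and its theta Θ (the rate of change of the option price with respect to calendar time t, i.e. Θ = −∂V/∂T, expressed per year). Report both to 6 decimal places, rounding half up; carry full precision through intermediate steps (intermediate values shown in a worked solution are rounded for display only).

price = 0.412422
Θ = -0.170730

σ√T = 0.1734·√1.6632 = 0.223626
d₁ = (ln(S/K) + (r+σ²/2)T) / (σ√T) = (ln(43.76/36.98) + (0.0692+0.1734²/2)·1.6632) / 0.223626 = (0.168343 + 0.140098) / 0.223626 = 1.379273
d₂ = d₁ − σ√T = 1.379273 − 0.223626 = 1.155647
e^{−rT} = e^{−0.0692·1.6632} = 0.891283
N(−d₁) = 0.083905,  N(−d₂) = 0.123913
Put price V = K·e^{−rT}·N(−d₂) − S·N(−d₁) = 4.084119 − 3.671698 = 0.412422
φ(d₁) = (1/√(2π))·e^{−d₁²/2} = 0.154103
Θ = −S·φ(d₁)·σ/(2√T) + r·K·e^{−rT}·N(−d₂) = −0.453351 + 0.282621 = -0.170730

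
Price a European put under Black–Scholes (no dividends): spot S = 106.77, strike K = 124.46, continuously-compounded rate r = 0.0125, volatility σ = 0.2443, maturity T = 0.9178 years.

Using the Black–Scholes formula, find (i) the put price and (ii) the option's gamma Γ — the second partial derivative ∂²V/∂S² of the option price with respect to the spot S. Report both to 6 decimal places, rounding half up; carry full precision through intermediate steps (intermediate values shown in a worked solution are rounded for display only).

price = 20.734354
Γ = 0.014166

σ√T = 0.2443·√0.9178 = 0.234044
d₁ = (ln(S/K) + (r+σ²/2)T) / (σ√T) = (ln(106.77/124.46) + (0.0125+0.2443²/2)·0.9178) / 0.234044 = (-0.153307 + 0.038861) / 0.234044 = -0.488996
d₂ = d₁ − σ√T = -0.488996 − 0.234044 = -0.723040
e^{−rT} = e^{−0.0125·0.9178} = 0.988593
N(−d₁) = 0.687578,  N(−d₂) = 0.765172
Put price V = K·e^{−rT}·N(−d₂) − S·N(−d₁) = 94.147032 − 73.412678 = 20.734354
φ(d₁) = (1/√(2π))·e^{−d₁²/2} = 0.353986
Γ = φ(d₁) / (S·σ·√T) = 0.014166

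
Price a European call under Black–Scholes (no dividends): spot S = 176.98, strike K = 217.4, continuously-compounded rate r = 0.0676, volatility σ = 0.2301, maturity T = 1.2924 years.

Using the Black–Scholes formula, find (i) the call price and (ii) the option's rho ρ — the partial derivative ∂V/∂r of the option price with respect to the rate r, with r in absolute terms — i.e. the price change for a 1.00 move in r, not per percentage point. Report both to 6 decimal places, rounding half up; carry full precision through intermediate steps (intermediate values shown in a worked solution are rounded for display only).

σ√T = 0.2301·√1.2924 = 0.261586
d₁ = (ln(S/K) + (r+σ²/2)T) / (σ√T) = (ln(176.98/217.4) + (0.0676+0.2301²/2)·1.2924) / 0.261586 = (-0.205702 + 0.121580) / 0.261586 = -0.321585
d₂ = d₁ − σ√T = -0.321585 − 0.261586 = -0.583172
e^{−rT} = e^{−0.0676·1.2924} = 0.916341
N(d₁) = 0.373883,  N(d₂) = 0.279889
Call price V = S·N(d₁) − K·e^{−rT}·N(d₂) = 66.169901 − 55.757407 = 10.412493
ρ = K·T·e^{−rT}·N(d₂) = 72.060873

price = 10.412493
ρ = 72.060873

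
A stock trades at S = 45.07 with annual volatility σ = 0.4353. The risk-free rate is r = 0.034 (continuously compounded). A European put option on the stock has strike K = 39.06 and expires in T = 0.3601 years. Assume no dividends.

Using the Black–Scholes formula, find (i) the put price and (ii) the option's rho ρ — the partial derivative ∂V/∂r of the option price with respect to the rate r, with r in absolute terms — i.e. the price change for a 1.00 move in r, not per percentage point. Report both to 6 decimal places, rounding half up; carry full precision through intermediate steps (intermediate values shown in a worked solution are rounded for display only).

price = 1.844605
ρ = -4.463823

σ√T = 0.4353·√0.3601 = 0.261216
d₁ = (ln(S/K) + (r+σ²/2)T) / (σ√T) = (ln(45.07/39.06) + (0.034+0.4353²/2)·0.3601) / 0.261216 = (0.143118 + 0.046360) / 0.261216 = 0.725369
d₂ = d₁ − σ√T = 0.725369 − 0.261216 = 0.464153
e^{−rT} = e^{−0.034·0.3601} = 0.987831
N(−d₁) = 0.234113,  N(−d₂) = 0.321269
Put price V = K·e^{−rT}·N(−d₂) − S·N(−d₁) = 12.396066 − 10.551461 = 1.844605
ρ = −K·T·e^{−rT}·N(−d₂) = -4.463823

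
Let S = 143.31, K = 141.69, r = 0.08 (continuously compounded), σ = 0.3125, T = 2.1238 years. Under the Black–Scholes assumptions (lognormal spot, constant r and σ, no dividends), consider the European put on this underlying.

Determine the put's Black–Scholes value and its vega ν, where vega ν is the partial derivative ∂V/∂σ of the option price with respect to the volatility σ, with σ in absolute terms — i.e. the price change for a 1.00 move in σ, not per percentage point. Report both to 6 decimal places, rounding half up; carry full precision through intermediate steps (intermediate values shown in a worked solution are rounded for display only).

σ√T = 0.3125·√2.1238 = 0.455414
d₁ = (ln(S/K) + (r+σ²/2)T) / (σ√T) = (ln(143.31/141.69) + (0.08+0.3125²/2)·2.1238) / 0.455414 = (0.011369 + 0.273605) / 0.455414 = 0.625746
d₂ = d₁ − σ√T = 0.625746 − 0.455414 = 0.170331
e^{−rT} = e^{−0.08·2.1238} = 0.843746
N(−d₁) = 0.265741,  N(−d₂) = 0.432375
Put price V = K·e^{−rT}·N(−d₂) − S·N(−d₁) = 51.690553 − 38.083318 = 13.607234
φ(d₁) = (1/√(2π))·e^{−d₁²/2} = 0.328008
ν = S·φ(d₁)·√T = 68.504273

price = 13.607234
ν = 68.504273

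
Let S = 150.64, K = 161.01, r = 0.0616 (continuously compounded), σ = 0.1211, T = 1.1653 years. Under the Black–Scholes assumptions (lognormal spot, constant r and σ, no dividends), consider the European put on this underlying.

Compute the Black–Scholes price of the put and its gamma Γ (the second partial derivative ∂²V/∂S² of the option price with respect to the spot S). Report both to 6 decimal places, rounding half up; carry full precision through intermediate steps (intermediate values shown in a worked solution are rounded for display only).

σ√T = 0.1211·√1.1653 = 0.130726
d₁ = (ln(S/K) + (r+σ²/2)T) / (σ√T) = (ln(150.64/161.01) + (0.0616+0.1211²/2)·1.1653) / 0.130726 = (-0.066574 + 0.080327) / 0.130726 = 0.105209
d₂ = d₁ − σ√T = 0.105209 − 0.130726 = -0.025517
e^{−rT} = e^{−0.0616·1.1653} = 0.930733
N(−d₁) = 0.458105,  N(−d₂) = 0.510179
Put price V = K·e^{−rT}·N(−d₂) − S·N(−d₁) = 76.454064 − 69.008940 = 7.445124
φ(d₁) = (1/√(2π))·e^{−d₁²/2} = 0.396740
Γ = φ(d₁) / (S·σ·√T) = 0.020147

price = 7.445124
Γ = 0.020147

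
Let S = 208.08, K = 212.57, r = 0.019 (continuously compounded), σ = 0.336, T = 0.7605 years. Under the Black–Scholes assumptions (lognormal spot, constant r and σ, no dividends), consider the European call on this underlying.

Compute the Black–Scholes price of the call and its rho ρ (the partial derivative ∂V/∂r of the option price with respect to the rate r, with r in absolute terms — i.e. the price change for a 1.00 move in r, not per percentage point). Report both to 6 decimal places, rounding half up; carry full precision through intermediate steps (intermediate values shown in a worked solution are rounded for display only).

price = 23.607258
ρ = 68.912210

σ√T = 0.336·√0.7605 = 0.293014
d₁ = (ln(S/K) + (r+σ²/2)T) / (σ√T) = (ln(208.08/212.57) + (0.019+0.336²/2)·0.7605) / 0.293014 = (-0.021349 + 0.057378) / 0.293014 = 0.122961
d₂ = d₁ − σ√T = 0.122961 − 0.293014 = -0.170053
e^{−rT} = e^{−0.019·0.7605} = 0.985654
N(d₁) = 0.548931,  N(d₂) = 0.432484
Call price V = S·N(d₁) − K·e^{−rT}·N(d₂) = 114.221604 − 90.614346 = 23.607258
ρ = K·T·e^{−rT}·N(d₂) = 68.912210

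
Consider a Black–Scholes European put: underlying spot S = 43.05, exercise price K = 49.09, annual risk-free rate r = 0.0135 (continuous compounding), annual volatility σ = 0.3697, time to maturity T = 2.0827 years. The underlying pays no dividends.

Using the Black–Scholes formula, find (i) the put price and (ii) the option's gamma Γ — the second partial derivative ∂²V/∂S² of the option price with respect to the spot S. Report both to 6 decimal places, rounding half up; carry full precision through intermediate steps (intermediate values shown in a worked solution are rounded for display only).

price = 12.060854
Γ = 0.017322

σ√T = 0.3697·√2.0827 = 0.533535
d₁ = (ln(S/K) + (r+σ²/2)T) / (σ√T) = (ln(43.05/49.09) + (0.0135+0.3697²/2)·2.0827) / 0.533535 = (-0.131293 + 0.170446) / 0.533535 = 0.073384
d₂ = d₁ − σ√T = 0.073384 − 0.533535 = -0.460151
e^{−rT} = e^{−0.0135·2.0827} = 0.972275
N(−d₁) = 0.470750,  N(−d₂) = 0.677296
Put price V = K·e^{−rT}·N(−d₂) − S·N(−d₁) = 32.326649 − 20.265795 = 12.060854
φ(d₁) = (1/√(2π))·e^{−d₁²/2} = 0.397870
Γ = φ(d₁) / (S·σ·√T) = 0.017322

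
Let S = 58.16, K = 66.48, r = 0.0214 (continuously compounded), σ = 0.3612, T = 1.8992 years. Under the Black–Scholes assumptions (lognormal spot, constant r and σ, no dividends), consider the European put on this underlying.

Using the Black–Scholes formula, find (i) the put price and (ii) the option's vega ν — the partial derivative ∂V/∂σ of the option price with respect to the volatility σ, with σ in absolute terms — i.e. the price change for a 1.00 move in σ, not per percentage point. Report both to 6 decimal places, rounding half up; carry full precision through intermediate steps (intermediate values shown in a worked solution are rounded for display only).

σ√T = 0.3612·√1.8992 = 0.497775
d₁ = (ln(S/K) + (r+σ²/2)T) / (σ√T) = (ln(58.16/66.48) + (0.0214+0.3612²/2)·1.8992) / 0.497775 = (-0.133703 + 0.164533) / 0.497775 = 0.061935
d₂ = d₁ − σ√T = 0.061935 − 0.497775 = -0.435840
e^{−rT} = e^{−0.0214·1.8992} = 0.960172
N(−d₁) = 0.475307,  N(−d₂) = 0.668524
Put price V = K·e^{−rT}·N(−d₂) − S·N(−d₁) = 42.673360 − 27.643879 = 15.029481
φ(d₁) = (1/√(2π))·e^{−d₁²/2} = 0.398178
ν = S·φ(d₁)·√T = 31.914413

price = 15.029481
ν = 31.914413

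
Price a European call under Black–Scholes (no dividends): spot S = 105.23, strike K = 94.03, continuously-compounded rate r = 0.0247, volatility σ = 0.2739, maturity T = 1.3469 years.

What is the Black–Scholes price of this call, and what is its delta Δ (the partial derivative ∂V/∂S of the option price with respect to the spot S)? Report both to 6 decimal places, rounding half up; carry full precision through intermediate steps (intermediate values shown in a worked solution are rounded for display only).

σ√T = 0.2739·√1.3469 = 0.317877
d₁ = (ln(S/K) + (r+σ²/2)T) / (σ√T) = (ln(105.23/94.03) + (0.0247+0.2739²/2)·1.3469) / 0.317877 = (0.112535 + 0.083791) / 0.317877 = 0.617615
d₂ = d₁ − σ√T = 0.617615 − 0.317877 = 0.299738
e^{−rT} = e^{−0.0247·1.3469} = 0.967279
N(d₁) = 0.731586,  N(d₂) = 0.617811
Call price V = S·N(d₁) − K·e^{−rT}·N(d₂) = 76.984749 − 56.191953 = 20.792797
Δ = N(d₁) = 0.731586

price = 20.792797
Δ = 0.731586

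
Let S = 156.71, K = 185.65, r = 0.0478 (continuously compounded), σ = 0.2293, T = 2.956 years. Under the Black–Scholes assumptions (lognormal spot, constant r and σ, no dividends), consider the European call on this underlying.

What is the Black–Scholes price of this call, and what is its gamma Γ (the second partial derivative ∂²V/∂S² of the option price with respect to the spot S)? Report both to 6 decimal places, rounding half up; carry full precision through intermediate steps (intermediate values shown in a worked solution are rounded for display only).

price = 22.662031
Γ = 0.006407

σ√T = 0.2293·√2.956 = 0.394236
d₁ = (ln(S/K) + (r+σ²/2)T) / (σ√T) = (ln(156.71/185.65) + (0.0478+0.2293²/2)·2.956) / 0.394236 = (-0.169466 + 0.219008) / 0.394236 = 0.125665
d₂ = d₁ − σ√T = 0.125665 − 0.394236 = -0.268571
e^{−rT} = e^{−0.0478·2.956} = 0.868232
N(d₁) = 0.550001,  N(d₂) = 0.394130
Call price V = S·N(d₁) − K·e^{−rT}·N(d₂) = 86.190715 − 63.528684 = 22.662031
φ(d₁) = (1/√(2π))·e^{−d₁²/2} = 0.395805
Γ = φ(d₁) / (S·σ·√T) = 0.006407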